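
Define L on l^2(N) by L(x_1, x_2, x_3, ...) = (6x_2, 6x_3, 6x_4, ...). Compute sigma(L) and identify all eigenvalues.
sigma(L) = closed disk {z in C : |z| ≤ 6}; sigma_p(L) = open disk {z in C : |z| < 6}

Note L = 6·V where V is the unit left shift (V x)_k = x_{k+1}; so sigma(L) = 6·sigma(V) and ||L|| = 6||V||. ||L x||^2 = 36sum_{k≥2} |x_k|^2 ≤ 36||x||^2, with equality on {x : x_1 = 0}, so ||L|| = 6. For any lambda with |lambda| < 6, set r = lambda/6 (|r| < 1); the vector x = (1, r, r^2, ...) is in l^2 and satisfies L x = 6(r, r^2, ...) = lambda x, so lambda is an eigenvalue. On the boundary |lambda| = 6 the geometric series diverges, so no l^2 eigenvector exists, but these lambda lie in the approximate point spectrum. Hence sigma(L) is the closed disk of radius 6 and sigma_p(L) is the open disk.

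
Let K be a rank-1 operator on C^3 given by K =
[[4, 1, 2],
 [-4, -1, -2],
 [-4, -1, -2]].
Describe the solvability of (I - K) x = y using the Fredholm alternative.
(I - K) is singular (det(I - K) = 0, i.e. 1 ∈ sigma(K)). (I - K) x = y is solvable iff y ⊥ ker((I - K)^*) = span{(4, 1, 2)}, i.e. iff 4y_1 + y_2 + 2y_3 = 0. When solvable, the solutions are x = y + c·(1, -1, -1), c arbitrary (ker(I - K) = span{(1, -1, -1)}, dimension 1).

K has rank 1, so it is an outer product K = u v^T: every row of K is a multiple of one row vector. Reading off the entries, u = (1, -1, -1) and v = (4, 1, 2) (row i of K equals u_i·v^T). A rank-one matrix u v^T satisfies K u = u (v·u) and kills the (2)-dimensional subspace v^⊥, so its characteristic polynomial is lambda^2 (lambda - v·u) with v·u = tr K = 1. Hence the eigenvalues of I - K are 1 (multiplicity 2) and 1 - (1) = 0, so det(I - K) = 0. (Direct check: I - K =
[[-3, -1, -2],
 [4, 2, 2],
 [4, 1, 3]]
has determinant 0.) So 1 is an eigenvalue of K and (I - K) is not invertible. The finite-dimensional Fredholm alternative says: either (I - K) is invertible, or ker(I - K) ≠ {0} and then range(I - K) = ker((I - K)^*)^⊥, with dim ker(I - K) = dim ker((I - K)^*). We are in the second case, so we need both kernels. Kernel of I - K: (I - K) u = u - u (v·u) = u - u = 0, so ker(I - K) = span{u} = span{(1, -1, -1)} (it is exactly 1-dimensional because rank(I - K) = 2). Kernel of the adjoint: K is real, so (I - K)^* = I - K^T = I - v u^T, and (I - v u^T) v = v - v (u·v) = 0; hence ker((I - K)^*) = span{v} = span{(4, 1, 2)}. Therefore (I - K) x = y is solvable iff <y, v> = 0, i.e. iff 4y_1 + y_2 + 2y_3 = 0. When this holds, K y = u (v·y) = 0, so (I - K) y = y and x = y is a particular solution; the full solution set is the line x = y + c·u = y + c·(1, -1, -1), c ∈ C.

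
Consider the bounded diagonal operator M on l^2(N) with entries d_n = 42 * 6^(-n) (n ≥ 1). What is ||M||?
||M|| = 7 (attained at n = 1)

For M diagonal, ||M|| = sup_n |d_n|. The sequence d_n = 42 * 6^(-n) is positive and strictly decreasing (ratio 6^(-1) < 1), so the supremum is d_1 = 42/6 = 7. Hence ||M|| = 7.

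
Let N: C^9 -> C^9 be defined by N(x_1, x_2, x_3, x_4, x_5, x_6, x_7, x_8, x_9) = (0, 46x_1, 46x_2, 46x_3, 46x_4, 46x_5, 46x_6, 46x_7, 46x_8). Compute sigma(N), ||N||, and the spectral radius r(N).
sigma(N) = {0}; ||N|| = 46; r(N) = 0. (N is nilpotent with N^9 = 0.)

On C^9, N is a strictly lower-triangular matrix with 46 on the subdiagonal and zeros elsewhere, so its characteristic polynomial is lambda^9 and every eigenvalue is 0: sigma(N) = {0}. For the operator norm, N e_i = 46e_{i+1} for i = 1, ..., 8 and N e_9 = 0, so the singular values of N are 46 (with multiplicity 8) and 0; hence ||N|| = 46. The spectral radius r(N) = max|lambda| = 0. Note ||N|| > r(N) — characteristic of non-normal nilpotent operators. Indeed N^9 = 0.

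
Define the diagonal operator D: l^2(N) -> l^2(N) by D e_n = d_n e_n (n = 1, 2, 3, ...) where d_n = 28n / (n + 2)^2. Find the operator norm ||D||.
||D|| = 7/2 (attained at n = 2)

For D diagonal, ||D|| = sup_n |d_n|. Treat f(x) = 28x / (x + 2)^2 for real x > 0. By the quotient rule, f'(x) = 28(2 - x)/(x + 2)^3, which is positive for x < 2 and negative for x > 2. So f has a unique maximum at x = 2, and since 2 is a positive integer, the supremum over n ≥ 1 is attained at n = 2: d_2 = 28·2/(2 + 2)^2 = 28·2/16 = 7/2. Hence ||D|| = 7/2.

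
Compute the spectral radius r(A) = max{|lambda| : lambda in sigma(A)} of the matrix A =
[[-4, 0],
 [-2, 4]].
r(A) = 4

The eigenvalues of A are the roots of its characteristic polynomial. With M = A (coefficients from the trace and determinant):
  p(λ) = det(λ I - M) = λ^2 - 16.
For λ^2 - 16 the discriminant is 64. It is a perfect square (8^2), so the roots are rational: λ = (0 ± 8)/2 = 4, -4.
Thus the eigenvalues (to 4 decimals) are 4 (modulus 4); -4 (modulus 4). The spectral radius is the largest modulus: r(A) = 4. (Cross-check: r(A) ≤ ||A||_2 ≈ 5.1231; equality holds whenever A is normal, though it can also hold for some non-normal A.)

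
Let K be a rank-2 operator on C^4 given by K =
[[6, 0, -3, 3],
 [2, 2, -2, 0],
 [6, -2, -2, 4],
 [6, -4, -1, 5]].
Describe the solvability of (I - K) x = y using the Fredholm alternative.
(I - K) is invertible (det(I - K) = 16 ≠ 0), so for every y in C^4 the equation (I - K) x = y has a unique solution.

K has rank 2 and factors as K = U V^T = u1 v1^T + u2 v2^T with u1 = (0, 1, -1, -2), v1 = (-2, 2, 0, -2), u2 = (-3, -2, -2, -1), v2 = (-2, 0, 1, -1) (multiplying out reproduces the displayed K). The nonzero eigenvalues of U V^T coincide with those of the 2 x 2 matrix G = V^T U = [[v1·u1, v1·u2], [v2·u1, v2·u2]] = [[6, 4], [1, 5]], and by the Sylvester determinant identity det(I_4 - U V^T) = det(I_2 - V^T U) = det([[-5, -4], [-1, -4]]) = (-5)(-4) - (-4)(-1) = 16. (Direct check: I - K =
[[-5, 0, 3, -3],
 [-2, -1, 2, 0],
 [-6, 2, 3, -4],
 [-6, 4, 1, -4]]
has determinant 16.) The finite-dimensional Fredholm alternative says: either (I - K) is invertible, or ker(I - K) ≠ {0} and then range(I - K) = ker((I - K)^*)^⊥, with dim ker(I - K) = dim ker((I - K)^*). Since det(I - K) ≠ 0, 1 is not an eigenvalue of K and ker(I - K) = {0}, so we are in the first case: for every y there is a unique x = (I - K)^(-1) y. (Explicitly, by the Woodbury identity, (I - U V^T)^(-1) = I + U (I_2 - G)^(-1) V^T.)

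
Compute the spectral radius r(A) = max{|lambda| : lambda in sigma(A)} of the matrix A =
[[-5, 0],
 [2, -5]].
r(A) = 5

The eigenvalues of A are the roots of its characteristic polynomial. With M = A (coefficients from the trace and determinant):
  p(λ) = det(λ I - M) = λ^2 + 10λ + 25.
For λ^2 + 10λ + 25 the discriminant is 0. It is a perfect square (0^2), so the roots are rational: λ = (-10 ± 0)/2 = -5, -5.
Thus the eigenvalues (to 4 decimals) are -5 (modulus 5). The spectral radius is the largest modulus: r(A) = 5. (Cross-check: r(A) ≤ ||A||_2 ≈ 6.099; equality holds whenever A is normal, though it can also hold for some non-normal A.)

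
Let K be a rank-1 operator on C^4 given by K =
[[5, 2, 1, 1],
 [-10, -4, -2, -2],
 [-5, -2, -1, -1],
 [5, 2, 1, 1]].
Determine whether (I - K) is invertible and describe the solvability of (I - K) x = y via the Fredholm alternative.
(I - K) is singular (det(I - K) = 0, i.e. 1 ∈ sigma(K)). (I - K) x = y is solvable iff y ⊥ ker((I - K)^*) = span{(5, 2, 1, 1)}, i.e. iff 5y_1 + 2y_2 + y_3 + y_4 = 0. When solvable, the solutions are x = y + c·(1, -2, -1, 1), c arbitrary (ker(I - K) = span{(1, -2, -1, 1)}, dimension 1).

K has rank 1, so it is an outer product K = u v^T: every row of K is a multiple of one row vector. Reading off the entries, u = (1, -2, -1, 1) and v = (5, 2, 1, 1) (row i of K equals u_i·v^T). A rank-one matrix u v^T satisfies K u = u (v·u) and kills the (3)-dimensional subspace v^⊥, so its characteristic polynomial is lambda^3 (lambda - v·u) with v·u = tr K = 1. Hence the eigenvalues of I - K are 1 (multiplicity 3) and 1 - (1) = 0, so det(I - K) = 0. (Direct check: I - K =
[[-4, -2, -1, -1],
 [10, 5, 2, 2],
 [5, 2, 2, 1],
 [-5, -2, -1, 0]]
has determinant 0.) So 1 is an eigenvalue of K and (I - K) is not invertible. The finite-dimensional Fredholm alternative says: either (I - K) is invertible, or ker(I - K) ≠ {0} and then range(I - K) = ker((I - K)^*)^⊥, with dim ker(I - K) = dim ker((I - K)^*). We are in the second case, so we need both kernels. Kernel of I - K: (I - K) u = u - u (v·u) = u - u = 0, so ker(I - K) = span{u} = span{(1, -2, -1, 1)} (it is exactly 1-dimensional because rank(I - K) = 3). Kernel of the adjoint: K is real, so (I - K)^* = I - K^T = I - v u^T, and (I - v u^T) v = v - v (u·v) = 0; hence ker((I - K)^*) = span{v} = span{(5, 2, 1, 1)}. Therefore (I - K) x = y is solvable iff <y, v> = 0, i.e. iff 5y_1 + 2y_2 + y_3 + y_4 = 0. When this holds, K y = u (v·y) = 0, so (I - K) y = y and x = y is a particular solution; the full solution set is the line x = y + c·u = y + c·(1, -2, -1, 1), c ∈ C.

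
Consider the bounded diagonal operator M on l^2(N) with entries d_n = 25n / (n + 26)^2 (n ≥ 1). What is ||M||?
||M|| = 25/104 (attained at n = 26)

For M diagonal, ||M|| = sup_n |d_n|. Treat f(x) = 25x / (x + 26)^2 for real x > 0. By the quotient rule, f'(x) = 25(26 - x)/(x + 26)^3, which is positive for x < 26 and negative for x > 26. So f has a unique maximum at x = 26, and since 26 is a positive integer, the supremum over n ≥ 1 is attained at n = 26: d_26 = 25·26/(26 + 26)^2 = 25·26/2704 = 25/104. Hence ||M|| = 25/104.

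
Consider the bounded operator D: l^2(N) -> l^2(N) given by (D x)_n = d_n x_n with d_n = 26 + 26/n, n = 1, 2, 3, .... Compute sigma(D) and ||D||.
sigma(D) = {26 + 26/n : n ≥ 1} ∪ {26}; ||D|| = 52

A bounded diagonal operator on l^2 with diagonal entries d_n has spectrum equal to the closure of {d_n : n ≥ 1}: every d_n is an eigenvalue (with eigenvector e_n), so {d_n} ⊂ sigma(D); the spectrum is closed, so its closure is too; and for lambda not in the closure, (D - lambda I) has bounded inverse (the diagonal entries 1/(d_n - lambda) are bounded). For our sequence d_n = 26 + 26/n, n = 1, 2, 3, ...:
  - {d_n} = {26 + 26/n : n ≥ 1}; the only limit point is 26
  - closure = {26 + 26/n : n ≥ 1} ∪ {26}
For the norm: a diagonal operator has ||D|| = sup_n |d_n|. Here d_n = 26 + 26/n is positive and decreasing, so sup_n |d_n| = d_1 = 26 + 26 = 52. So ||D|| = 52.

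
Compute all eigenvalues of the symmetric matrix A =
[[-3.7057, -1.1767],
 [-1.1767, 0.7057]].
sigma(A) ≈ {-4, 1}

A is real symmetric, so its spectrum consists of real eigenvalues. Expanding the characteristic polynomial of the displayed matrix gives
  det(λ I - A) = p(λ) = λ^2 + (3)λ + (-4).
Solving p(λ) = 0 yields eigenvalues ≈ -4, 1. (A is shown rounded to 4 decimals, so these recover the underlying integer eigenvalues to within that precision.)
Verification: the trace of A = -3 equals the sum of eigenvalues -3, and det(A) ≈ -3.9997 matches the eigenvalue product -4.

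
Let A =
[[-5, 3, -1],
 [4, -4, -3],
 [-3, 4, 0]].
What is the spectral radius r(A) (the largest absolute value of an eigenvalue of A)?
r(A) ≈ 7.3752

The eigenvalues of A are the roots of its characteristic polynomial. With M = A (coefficients from the trace, the sum of principal 2x2 minors, and det A):
  p(λ) = det(λ I - M) = λ^3 + 9λ^2 + 17λ + 37.
No integer candidate from the rational root theorem (±divisors of 37) is a root, so the roots are irrational. The cubic discriminant is Δ = -39200 < 0, so there is one real root and a complex-conjugate pair. p(-8) = -35 and p(-7) = 16 have opposite signs, so a root lies in (-8, -7); Newton's method refines it to λ ≈ -7.3752. Dividing out (λ - (-7.3752)) leaves approximately λ^2 + 1.6248λ + 5.0168. For λ^2 + 1.6248λ + 5.0168 the discriminant is -17.4273. It is negative, so the remaining roots are the complex-conjugate pair λ ≈ -0.8124 ± 2.0873i. Their product equals the constant term, so |λ|^2 ≈ 5.0168 and |λ| ≈ 2.2398.
Thus the eigenvalues (to 4 decimals) are -7.3752 (modulus 7.3752); -0.8124 ± 2.0873i (modulus 2.2398). The spectral radius is the largest modulus: r(A) ≈ 7.3752. (Cross-check: r(A) ≤ ||A||_2 ≈ 9.5029; equality holds whenever A is normal, though it can also hold for some non-normal A.)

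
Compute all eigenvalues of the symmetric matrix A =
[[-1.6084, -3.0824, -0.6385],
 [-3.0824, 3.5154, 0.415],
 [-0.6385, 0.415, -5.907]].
sigma(A) ≈ {-6, -3, 5}

A is real symmetric, so its spectrum consists of real eigenvalues. Expanding the characteristic polynomial of the displayed matrix gives
  det(λ I - A) = p(λ) = λ^3 + (4)λ^2 + (-27)λ + (-90).
Solving p(λ) = 0 yields eigenvalues ≈ -6, -3, 5. (A is shown rounded to 4 decimals, so these recover the underlying integer eigenvalues to within that precision.)
Verification: the trace of A = -4 equals the sum of eigenvalues -4, and det(A) ≈ 90.0001 matches the eigenvalue product 90.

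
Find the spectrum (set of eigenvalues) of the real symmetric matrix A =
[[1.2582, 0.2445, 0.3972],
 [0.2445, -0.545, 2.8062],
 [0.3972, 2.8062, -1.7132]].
sigma(A) ≈ {-4, 1, 2}

A is real symmetric, so its spectrum consists of real eigenvalues. Expanding the characteristic polynomial of the displayed matrix gives
  det(λ I - A) = p(λ) = λ^3 + (1)λ^2 + (-10)λ + (8).
Solving p(λ) = 0 yields eigenvalues ≈ -4, 1, 2. (A is shown rounded to 4 decimals, so these recover the underlying integer eigenvalues to within that precision.)
Verification: the trace of A = -1 equals the sum of eigenvalues -1, and det(A) ≈ -7.9998 matches the eigenvalue product -8.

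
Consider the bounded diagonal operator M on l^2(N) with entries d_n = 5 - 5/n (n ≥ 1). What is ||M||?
||M|| = 5

For a diagonal operator on l^2 with entries d_n, ||M|| = sup_n |d_n|. Here d_1 = 0, d_2 = 5/2, ..., and d_n = 5 - 5/n increases monotonically toward 5. All terms lie in [0, 5), so |d_n| = d_n and the supremum is the limit 5, which is not attained by any individual d_n. Hence ||M|| = 5.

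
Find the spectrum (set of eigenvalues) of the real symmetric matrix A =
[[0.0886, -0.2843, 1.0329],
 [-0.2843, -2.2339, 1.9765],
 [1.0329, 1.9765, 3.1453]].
sigma(A) ≈ {-3, 0, 4}

A is real symmetric, so its spectrum consists of real eigenvalues. Expanding the characteristic polynomial of the displayed matrix gives
  det(λ I - A) = p(λ) = λ^3 + (-1)λ^2 + (-12)λ + (0).
Solving p(λ) = 0 yields eigenvalues ≈ -3, 0, 4. (A is shown rounded to 4 decimals, so these recover the underlying integer eigenvalues to within that precision.)
Verification: the trace of A = 1 equals the sum of eigenvalues 1, and det(A) ≈ -0.0004 matches the eigenvalue product 0.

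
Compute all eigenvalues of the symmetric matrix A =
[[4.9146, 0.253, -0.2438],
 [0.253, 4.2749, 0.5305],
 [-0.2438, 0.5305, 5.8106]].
sigma(A) ≈ {4, 5, 6}

A is real symmetric, so its spectrum consists of real eigenvalues. Expanding the characteristic polynomial of the displayed matrix gives
  det(λ I - A) = p(λ) = λ^3 + (-15)λ^2 + (74.0011)λ + (-120.0028).
Solving p(λ) = 0 yields eigenvalues ≈ 4, 5, 6. (A is shown rounded to 4 decimals, so these recover the underlying integer eigenvalues to within that precision.)
Verification: the trace of A = 15 equals the sum of eigenvalues 15, and det(A) ≈ 120.0028 matches the eigenvalue product 120.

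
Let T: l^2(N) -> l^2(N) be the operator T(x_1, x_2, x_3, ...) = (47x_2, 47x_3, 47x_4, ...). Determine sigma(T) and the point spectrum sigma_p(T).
sigma(T) = closed disk {z in C : |z| ≤ 47}; sigma_p(T) = open disk {z in C : |z| < 47}

Note T = 47·V where V is the unit left shift (V x)_k = x_{k+1}; so sigma(T) = 47·sigma(V) and ||T|| = 47||V||. ||T x||^2 = 2209sum_{k≥2} |x_k|^2 ≤ 2209||x||^2, with equality on {x : x_1 = 0}, so ||T|| = 47. For any lambda with |lambda| < 47, set r = lambda/47 (|r| < 1); the vector x = (1, r, r^2, ...) is in l^2 and satisfies T x = 47(r, r^2, ...) = lambda x, so lambda is an eigenvalue. On the boundary |lambda| = 47 the geometric series diverges, so no l^2 eigenvector exists, but these lambda lie in the approximate point spectrum. Hence sigma(T) is the closed disk of radius 47 and sigma_p(T) is the open disk.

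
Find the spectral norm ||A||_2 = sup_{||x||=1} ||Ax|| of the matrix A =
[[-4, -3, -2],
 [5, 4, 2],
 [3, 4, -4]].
||A||_2 ≈ 9.4804 (= sqrt(largest eigenvalue of A^T A))

||A||_2 = sigma_max(A) = sqrt(lambda_max(A^T A)). Form the symmetric matrix M = A^T A =
[[50, 44, 6],
 [44, 41, -2],
 [6, -2, 24]].
Its characteristic polynomial (trace, sum of principal 2x2 minors, determinant of M give the coefficients) is
  p(λ) = det(λ I - M) = λ^3 - 115λ^2 + 2258λ - 4.
No integer candidate from the rational root theorem (±divisors of 4) is a root, so the roots are irrational. The cubic discriminant is Δ = 21372640660 > 0, so there are three distinct real roots. p(0) = -4 and p(1) = 2140 have opposite signs, so a root lies in (0, 1); Newton's method refines it to λ ≈ 0.0018. p(25) = 196 and p(26) = -1460 have opposite signs, so a root lies in (25, 26); Newton's method refines it to λ ≈ 25.1209. p(89) = -4988 and p(90) = 716 have opposite signs, so a root lies in (89, 90); Newton's method refines it to λ ≈ 89.8774. Check (Vieta): the three roots sum to 115, matching tr M = 115.
So the eigenvalues of A^T A are ≈ 0.0018, 25.1209, 89.8774 (all ≥ 0, as they must be for A^T A). The largest is λ_max ≈ 89.8774, hence ||A||_2 = sqrt(λ_max) ≈ 9.4804.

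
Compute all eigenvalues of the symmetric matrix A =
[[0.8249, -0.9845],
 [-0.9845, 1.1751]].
sigma(A) ≈ {0, 2}

A is real symmetric, so its spectrum consists of real eigenvalues. Expanding the characteristic polynomial of the displayed matrix gives
  det(λ I - A) = p(λ) = λ^2 + (-2)λ + (0).
Solving p(λ) = 0 yields eigenvalues ≈ 0, 2. (A is shown rounded to 4 decimals, so these recover the underlying integer eigenvalues to within that precision.)
Verification: the trace of A = 2 equals the sum of eigenvalues 2, and det(A) ≈ 0.0001 matches the eigenvalue product 0.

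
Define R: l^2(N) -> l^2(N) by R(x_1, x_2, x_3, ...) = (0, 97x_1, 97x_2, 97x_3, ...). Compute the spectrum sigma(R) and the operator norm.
sigma(R) = closed disk {z in C : |z| ≤ 97}; ||R|| = 97

Note R = 97·U where U is the unit right shift (U x)_k = x_{k-1} (with x_0 := 0); so ||R|| = 97||U|| and sigma(R) = 97·sigma(U). ||R x||^2 = sum_{k≥1} |97x_k|^2 = 9409||x||^2, so ||R|| = 97 and sigma(R) ⊂ {|z| ≤ 97}. For any |lambda| < 97, the equation (R - lambda I) x = 0 forces x_1 = 0, then 97x_k = lambda x_{k+1} ⇒ x = 0, so R has no eigenvalues. But (R - lambda I) is not surjective for |lambda| < 97: solving (R - lambda I) x = e_1 would require x_n proportional to (lambda/97)^(-n), which is not in l^2. So every |lambda| < 97 lies in the residual spectrum. The boundary |lambda| = 97 is in the approximate point spectrum (the spectrum is closed). Hence sigma(R) is the closed disk of radius 97.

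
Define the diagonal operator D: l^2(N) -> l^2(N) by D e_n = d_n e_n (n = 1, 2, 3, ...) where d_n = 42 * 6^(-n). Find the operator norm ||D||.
||D|| = 7 (attained at n = 1)

For D diagonal, ||D|| = sup_n |d_n|. The sequence d_n = 42 * 6^(-n) is positive and strictly decreasing (ratio 6^(-1) < 1), so the supremum is d_1 = 42/6 = 7. Hence ||D|| = 7.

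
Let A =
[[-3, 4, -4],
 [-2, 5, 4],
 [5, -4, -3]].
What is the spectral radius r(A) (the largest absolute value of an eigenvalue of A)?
r(A) ≈ 6.081

The eigenvalues of A are the roots of its characteristic polynomial. With M = A (coefficients from the trace, the sum of principal 2x2 minors, and det A):
  p(λ) = det(λ I - M) = λ^3 + λ^2 + 23λ - 121.
No integer candidate from the rational root theorem (±divisors of 121) is a root, so the roots are irrational. The cubic discriminant is Δ = -493056 < 0, so there is one real root and a complex-conjugate pair. p(3) = -16 and p(4) = 51 have opposite signs, so a root lies in (3, 4); Newton's method refines it to λ ≈ 3.2721. Dividing out (λ - (3.2721)) leaves approximately λ^2 + 4.2721λ + 36.979. For λ^2 + 4.2721λ + 36.979 the discriminant is -129.6648. It is negative, so the remaining roots are the complex-conjugate pair λ ≈ -2.1361 ± 5.6935i. Their product equals the constant term, so |λ|^2 ≈ 36.979 and |λ| ≈ 6.081.
Thus the eigenvalues (to 4 decimals) are 3.2721 (modulus 3.2721); -2.1361 ± 5.6935i (modulus 6.081). The spectral radius is the largest modulus: r(A) ≈ 6.081. (Cross-check: r(A) ≤ ||A||_2 ≈ 9.8607; equality holds whenever A is normal, though it can also hold for some non-normal A.)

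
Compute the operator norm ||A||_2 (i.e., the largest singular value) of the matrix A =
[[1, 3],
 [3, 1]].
||A||_2 = 4 (= sqrt(largest eigenvalue of A^T A))

||A||_2 = sigma_max(A) = sqrt(lambda_max(A^T A)). Form the symmetric matrix M = A^T A =
[[10, 6],
 [6, 10]].
Its characteristic polynomial (trace, determinant of M give the coefficients) is
  p(λ) = det(λ I - M) = λ^2 - 20λ + 64.
For λ^2 - 20λ + 64 the discriminant is 144. It is a perfect square (12^2), so the roots are rational: λ = (20 ± 12)/2 = 16, 4.
So the eigenvalues of A^T A are ≈ 4, 16 (all ≥ 0, as they must be for A^T A). The largest is λ_max = 16, hence ||A||_2 = sqrt(λ_max) = 4.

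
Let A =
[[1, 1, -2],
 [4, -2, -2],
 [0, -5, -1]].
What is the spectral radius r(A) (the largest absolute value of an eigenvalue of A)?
r(A) = 4

The eigenvalues of A are the roots of its characteristic polynomial. With M = A (coefficients from the trace, the sum of principal 2x2 minors, and det A):
  p(λ) = det(λ I - M) = λ^3 + 2λ^2 - 15λ - 36.
By the rational root theorem any rational root is an integer divisor of 36. Testing λ = 4: p(4) = 64 + 32 - 60 - 36 = 0, so λ = 4 is a root. Dividing out (λ - 4) leaves p(λ) = (λ - 4)(λ^2 + 6λ + 9). For λ^2 + 6λ + 9 the discriminant is 0. It is a perfect square (0^2), so the roots are rational: λ = (-6 ± 0)/2 = -3, -3.
Thus the eigenvalues (to 4 decimals) are -3 (modulus 3); 4 (modulus 4). The spectral radius is the largest modulus: r(A) = 4. (Cross-check: r(A) ≤ ||A||_2 ≈ 6.0958; equality holds whenever A is normal, though it can also hold for some non-normal A.)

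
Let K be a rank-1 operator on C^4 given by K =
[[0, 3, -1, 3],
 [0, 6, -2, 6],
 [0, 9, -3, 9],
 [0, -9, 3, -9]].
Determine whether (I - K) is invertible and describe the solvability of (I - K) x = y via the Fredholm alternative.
(I - K) is invertible (det(I - K) = 7 ≠ 0), so for every y in C^4 the equation (I - K) x = y has a unique solution.

K has rank 1, so it is an outer product K = u v^T: every row of K is a multiple of one row vector. Reading off the entries, u = (1, 2, 3, -3) and v = (0, 3, -1, 3) (row i of K equals u_i·v^T). A rank-one matrix u v^T satisfies K u = u (v·u) and kills the (3)-dimensional subspace v^⊥, so its characteristic polynomial is lambda^3 (lambda - v·u) with v·u = tr K = -6. Hence the eigenvalues of I - K are 1 (multiplicity 3) and 1 - (-6) = 7, so det(I - K) = 7. (Direct check: I - K =
[[1, -3, 1, -3],
 [0, -5, 2, -6],
 [0, -9, 4, -9],
 [0, 9, -3, 10]]
has determinant 7.) The finite-dimensional Fredholm alternative says: either (I - K) is invertible, or ker(I - K) ≠ {0} and then range(I - K) = ker((I - K)^*)^⊥, with dim ker(I - K) = dim ker((I - K)^*). Since det(I - K) ≠ 0, 1 is not an eigenvalue of K and ker(I - K) = {0}, so we are in the first case: for every y there is a unique x = (I - K)^(-1) y. Explicitly, by the Sherman–Morrison formula, (I - u v^T)^(-1) = I + u v^T/(1 - v·u), i.e. (I - K)^(-1) = I + K/(7).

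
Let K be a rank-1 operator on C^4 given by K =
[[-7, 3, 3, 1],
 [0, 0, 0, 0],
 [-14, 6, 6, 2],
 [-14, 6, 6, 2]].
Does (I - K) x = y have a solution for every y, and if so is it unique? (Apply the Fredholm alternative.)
(I - K) is singular (det(I - K) = 0, i.e. 1 ∈ sigma(K)). (I - K) x = y is solvable iff y ⊥ ker((I - K)^*) = span{(-7, 3, 3, 1)}, i.e. iff -7y_1 + 3y_2 + 3y_3 + y_4 = 0. When solvable, the solutions are x = y + c·(1, 0, 2, 2), c arbitrary (ker(I - K) = span{(1, 0, 2, 2)}, dimension 1).

K has rank 1, so it is an outer product K = u v^T: every row of K is a multiple of one row vector. Reading off the entries, u = (1, 0, 2, 2) and v = (-7, 3, 3, 1) (row i of K equals u_i·v^T). A rank-one matrix u v^T satisfies K u = u (v·u) and kills the (3)-dimensional subspace v^⊥, so its characteristic polynomial is lambda^3 (lambda - v·u) with v·u = tr K = 1. Hence the eigenvalues of I - K are 1 (multiplicity 3) and 1 - (1) = 0, so det(I - K) = 0. (Direct check: I - K =
[[8, -3, -3, -1],
 [0, 1, 0, 0],
 [14, -6, -5, -2],
 [14, -6, -6, -1]]
has determinant 0.) So 1 is an eigenvalue of K and (I - K) is not invertible. The finite-dimensional Fredholm alternative says: either (I - K) is invertible, or ker(I - K) ≠ {0} and then range(I - K) = ker((I - K)^*)^⊥, with dim ker(I - K) = dim ker((I - K)^*). We are in the second case, so we need both kernels. Kernel of I - K: (I - K) u = u - u (v·u) = u - u = 0, so ker(I - K) = span{u} = span{(1, 0, 2, 2)} (it is exactly 1-dimensional because rank(I - K) = 3). Kernel of the adjoint: K is real, so (I - K)^* = I - K^T = I - v u^T, and (I - v u^T) v = v - v (u·v) = 0; hence ker((I - K)^*) = span{v} = span{(-7, 3, 3, 1)}. Therefore (I - K) x = y is solvable iff <y, v> = 0, i.e. iff -7y_1 + 3y_2 + 3y_3 + y_4 = 0. When this holds, K y = u (v·y) = 0, so (I - K) y = y and x = y is a particular solution; the full solution set is the line x = y + c·u = y + c·(1, 0, 2, 2), c ∈ C.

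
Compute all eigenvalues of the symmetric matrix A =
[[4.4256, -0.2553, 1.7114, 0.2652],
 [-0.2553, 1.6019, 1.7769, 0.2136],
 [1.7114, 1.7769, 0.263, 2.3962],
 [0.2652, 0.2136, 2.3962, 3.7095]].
sigma(A) ≈ {-2, 2, 4, 6}

A is real symmetric, so its spectrum consists of real eigenvalues. Expanding the characteristic polynomial of the displayed matrix gives
  det(λ I - A) = p(λ) = λ^4 + (-10)λ^3 + (20)λ^2 + (40)λ + (-95.9976).
Solving p(λ) = 0 yields eigenvalues ≈ -2, 2, 4, 6. (A is shown rounded to 4 decimals, so these recover the underlying integer eigenvalues to within that precision.)
Verification: the trace of A = 10 equals the sum of eigenvalues 10, and det(A) ≈ -95.9976 matches the eigenvalue product -96.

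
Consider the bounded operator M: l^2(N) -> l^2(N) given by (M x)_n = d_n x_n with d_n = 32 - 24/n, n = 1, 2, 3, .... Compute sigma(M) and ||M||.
sigma(M) = {32 - 24/n : n ≥ 1} ∪ {32}; ||M|| = 32

A bounded diagonal operator on l^2 with diagonal entries d_n has spectrum equal to the closure of {d_n : n ≥ 1}: every d_n is an eigenvalue (with eigenvector e_n), so {d_n} ⊂ sigma(M); the spectrum is closed, so its closure is too; and for lambda not in the closure, (M - lambda I) has bounded inverse (the diagonal entries 1/(d_n - lambda) are bounded). For our sequence d_n = 32 - 24/n, n = 1, 2, 3, ...:
  - {d_n} = {32 - 24/n : n ≥ 1}; the only limit point is 32
  - closure = {32 - 24/n : n ≥ 1} ∪ {32}
For the norm: a diagonal operator has ||M|| = sup_n |d_n|. Here d_n = 32 - 24/n increases monotonically from d_1 = 8 toward 32, with all terms in [8, 32); so sup_n |d_n| = 32 (the supremum is the limit, not attained). So ||M|| = 32.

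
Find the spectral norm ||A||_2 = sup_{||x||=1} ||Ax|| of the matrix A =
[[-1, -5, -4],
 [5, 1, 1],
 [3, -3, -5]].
||A||_2 ≈ 8.6619 (= sqrt(largest eigenvalue of A^T A))

||A||_2 = sigma_max(A) = sqrt(lambda_max(A^T A)). Form the symmetric matrix M = A^T A =
[[35, 1, -6],
 [1, 35, 36],
 [-6, 36, 42]].
Its characteristic polynomial (trace, sum of principal 2x2 minors, determinant of M give the coefficients) is
  p(λ) = det(λ I - M) = λ^3 - 112λ^2 + 2832λ - 4356.
No integer candidate from the rational root theorem (±divisors of 4356) is a root, so the roots are irrational. The cubic discriminant is Δ = 9630572112 > 0, so there are three distinct real roots. p(1) = -1635 and p(2) = 868 have opposite signs, so a root lies in (1, 2); Newton's method refines it to λ ≈ 1.6434. p(35) = 439 and p(36) = -900 have opposite signs, so a root lies in (35, 36); Newton's method refines it to λ ≈ 35.3288. p(75) = -81 and p(76) = 2940 have opposite signs, so a root lies in (75, 76); Newton's method refines it to λ ≈ 75.0278. Check (Vieta): the three roots sum to 112, matching tr M = 112.
So the eigenvalues of A^T A are ≈ 1.6434, 35.3288, 75.0278 (all ≥ 0, as they must be for A^T A). The largest is λ_max ≈ 75.0278, hence ||A||_2 = sqrt(λ_max) ≈ 8.6619.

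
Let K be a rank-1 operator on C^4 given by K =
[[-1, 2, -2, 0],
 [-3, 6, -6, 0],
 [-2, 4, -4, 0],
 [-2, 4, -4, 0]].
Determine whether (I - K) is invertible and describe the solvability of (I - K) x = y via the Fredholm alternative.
(I - K) is singular (det(I - K) = 0, i.e. 1 ∈ sigma(K)). (I - K) x = y is solvable iff y ⊥ ker((I - K)^*) = span{(-1, 2, -2, 0)}, i.e. iff -y_1 + 2y_2 - 2y_3 = 0. When solvable, the solutions are x = y + c·(1, 3, 2, 2), c arbitrary (ker(I - K) = span{(1, 3, 2, 2)}, dimension 1).

K has rank 1, so it is an outer product K = u v^T: every row of K is a multiple of one row vector. Reading off the entries, u = (1, 3, 2, 2) and v = (-1, 2, -2, 0) (row i of K equals u_i·v^T). A rank-one matrix u v^T satisfies K u = u (v·u) and kills the (3)-dimensional subspace v^⊥, so its characteristic polynomial is lambda^3 (lambda - v·u) with v·u = tr K = 1. Hence the eigenvalues of I - K are 1 (multiplicity 3) and 1 - (1) = 0, so det(I - K) = 0. (Direct check: I - K =
[[2, -2, 2, 0],
 [3, -5, 6, 0],
 [2, -4, 5, 0],
 [2, -4, 4, 1]]
has determinant 0.) So 1 is an eigenvalue of K and (I - K) is not invertible. The finite-dimensional Fredholm alternative says: either (I - K) is invertible, or ker(I - K) ≠ {0} and then range(I - K) = ker((I - K)^*)^⊥, with dim ker(I - K) = dim ker((I - K)^*). We are in the second case, so we need both kernels. Kernel of I - K: (I - K) u = u - u (v·u) = u - u = 0, so ker(I - K) = span{u} = span{(1, 3, 2, 2)} (it is exactly 1-dimensional because rank(I - K) = 3). Kernel of the adjoint: K is real, so (I - K)^* = I - K^T = I - v u^T, and (I - v u^T) v = v - v (u·v) = 0; hence ker((I - K)^*) = span{v} = span{(-1, 2, -2, 0)}. Therefore (I - K) x = y is solvable iff <y, v> = 0, i.e. iff -y_1 + 2y_2 - 2y_3 = 0. When this holds, K y = u (v·y) = 0, so (I - K) y = y and x = y is a particular solution; the full solution set is the line x = y + c·u = y + c·(1, 3, 2, 2), c ∈ C.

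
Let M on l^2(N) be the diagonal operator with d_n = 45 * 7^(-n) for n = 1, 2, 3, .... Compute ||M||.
||M|| = 45/7 (attained at n = 1)

For M diagonal, ||M|| = sup_n |d_n|. The sequence d_n = 45 * 7^(-n) is positive and strictly decreasing (ratio 7^(-1) < 1), so the supremum is d_1 = 45/7. Hence ||M|| = 45/7.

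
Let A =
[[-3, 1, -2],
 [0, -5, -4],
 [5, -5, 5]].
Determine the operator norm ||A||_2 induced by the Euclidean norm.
||A||_2 ≈ 9.3565 (= sqrt(largest eigenvalue of A^T A))

||A||_2 = sigma_max(A) = sqrt(lambda_max(A^T A)). Form the symmetric matrix M = A^T A =
[[34, -28, 31],
 [-28, 51, -7],
 [31, -7, 45]].
Its characteristic polynomial (trace, sum of principal 2x2 minors, determinant of M give the coefficients) is
  p(λ) = det(λ I - M) = λ^3 - 130λ^2 + 3765λ - 4225.
No integer candidate from the rational root theorem (±divisors of 4225) is a root, so the roots are irrational. The cubic discriminant is Δ = 25693819625 > 0, so there are three distinct real roots. p(1) = -589 and p(2) = 2793 have opposite signs, so a root lies in (1, 2); Newton's method refines it to λ ≈ 1.1689. p(41) = 531 and p(42) = -1327 have opposite signs, so a root lies in (41, 42); Newton's method refines it to λ ≈ 41.2864. p(87) = -2137 and p(88) = 1847 have opposite signs, so a root lies in (87, 88); Newton's method refines it to λ ≈ 87.5446. Check (Vieta): the three roots sum to 130, matching tr M = 130.
So the eigenvalues of A^T A are ≈ 1.1689, 41.2864, 87.5446 (all ≥ 0, as they must be for A^T A). The largest is λ_max ≈ 87.5446, hence ||A||_2 = sqrt(λ_max) ≈ 9.3565.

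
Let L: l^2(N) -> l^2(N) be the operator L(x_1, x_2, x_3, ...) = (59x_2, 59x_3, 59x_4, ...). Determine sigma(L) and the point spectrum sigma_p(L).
sigma(L) = closed disk {z in C : |z| ≤ 59}; sigma_p(L) = open disk {z in C : |z| < 59}

Note L = 59·V where V is the unit left shift (V x)_k = x_{k+1}; so sigma(L) = 59·sigma(V) and ||L|| = 59||V||. ||L x||^2 = 3481sum_{k≥2} |x_k|^2 ≤ 3481||x||^2, with equality on {x : x_1 = 0}, so ||L|| = 59. For any lambda with |lambda| < 59, set r = lambda/59 (|r| < 1); the vector x = (1, r, r^2, ...) is in l^2 and satisfies L x = 59(r, r^2, ...) = lambda x, so lambda is an eigenvalue. On the boundary |lambda| = 59 the geometric series diverges, so no l^2 eigenvector exists, but these lambda lie in the approximate point spectrum. Hence sigma(L) is the closed disk of radius 59 and sigma_p(L) is the open disk.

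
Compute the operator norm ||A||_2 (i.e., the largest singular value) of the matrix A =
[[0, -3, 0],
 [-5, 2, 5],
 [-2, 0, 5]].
||A||_2 ≈ 8.8887 (= sqrt(largest eigenvalue of A^T A))

||A||_2 = sigma_max(A) = sqrt(lambda_max(A^T A)). Form the symmetric matrix M = A^T A =
[[29, -10, -35],
 [-10, 13, 10],
 [-35, 10, 50]].
Its characteristic polynomial (trace, sum of principal 2x2 minors, determinant of M give the coefficients) is
  p(λ) = det(λ I - M) = λ^3 - 92λ^2 + 1052λ - 2025.
No integer candidate from the rational root theorem (±divisors of 2025) is a root, so the roots are irrational. The cubic discriminant is Δ = 1819819349 > 0, so there are three distinct real roots. p(2) = -281 and p(3) = 330 have opposite signs, so a root lies in (2, 3); Newton's method refines it to λ ≈ 2.4261. p(10) = 295 and p(11) = -254 have opposite signs, so a root lies in (10, 11); Newton's method refines it to λ ≈ 10.5644. p(79) = -50 and p(80) = 5335 have opposite signs, so a root lies in (79, 80); Newton's method refines it to λ ≈ 79.0095. Check (Vieta): the three roots sum to 92, matching tr M = 92.
So the eigenvalues of A^T A are ≈ 2.4261, 10.5644, 79.0095 (all ≥ 0, as they must be for A^T A). The largest is λ_max ≈ 79.0095, hence ||A||_2 = sqrt(λ_max) ≈ 8.8887.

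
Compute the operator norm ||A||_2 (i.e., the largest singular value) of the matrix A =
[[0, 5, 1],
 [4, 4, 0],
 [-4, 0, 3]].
||A||_2 ≈ 7.3072 (= sqrt(largest eigenvalue of A^T A))

||A||_2 = sigma_max(A) = sqrt(lambda_max(A^T A)). Form the symmetric matrix M = A^T A =
[[32, 16, -12],
 [16, 41, 5],
 [-12, 5, 10]].
Its characteristic polynomial (trace, sum of principal 2x2 minors, determinant of M give the coefficients) is
  p(λ) = det(λ I - M) = λ^3 - 83λ^2 + 1617λ - 1936.
No integer candidate from the rational root theorem (±divisors of 1936) is a root, so the roots are irrational. The cubic discriminant is Δ = 1248651877 > 0, so there are three distinct real roots. p(1) = -401 and p(2) = 974 have opposite signs, so a root lies in (1, 2); Newton's method refines it to λ ≈ 1.2801. p(28) = 220 and p(29) = -457 have opposite signs, so a root lies in (28, 29); Newton's method refines it to λ ≈ 28.3242. p(53) = -505 and p(54) = 818 have opposite signs, so a root lies in (53, 54); Newton's method refines it to λ ≈ 53.3957. Check (Vieta): the three roots sum to 83, matching tr M = 83.
So the eigenvalues of A^T A are ≈ 1.2801, 28.3242, 53.3957 (all ≥ 0, as they must be for A^T A). The largest is λ_max ≈ 53.3957, hence ||A||_2 = sqrt(λ_max) ≈ 7.3072.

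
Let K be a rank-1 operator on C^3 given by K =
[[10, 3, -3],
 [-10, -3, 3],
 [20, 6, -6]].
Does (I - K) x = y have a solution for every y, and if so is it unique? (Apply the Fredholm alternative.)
(I - K) is singular (det(I - K) = 0, i.e. 1 ∈ sigma(K)). (I - K) x = y is solvable iff y ⊥ ker((I - K)^*) = span{(10, 3, -3)}, i.e. iff 10y_1 + 3y_2 - 3y_3 = 0. When solvable, the solutions are x = y + c·(1, -1, 2), c arbitrary (ker(I - K) = span{(1, -1, 2)}, dimension 1).

K has rank 1, so it is an outer product K = u v^T: every row of K is a multiple of one row vector. Reading off the entries, u = (1, -1, 2) and v = (10, 3, -3) (row i of K equals u_i·v^T). A rank-one matrix u v^T satisfies K u = u (v·u) and kills the (2)-dimensional subspace v^⊥, so its characteristic polynomial is lambda^2 (lambda - v·u) with v·u = tr K = 1. Hence the eigenvalues of I - K are 1 (multiplicity 2) and 1 - (1) = 0, so det(I - K) = 0. (Direct check: I - K =
[[-9, -3, 3],
 [10, 4, -3],
 [-20, -6, 7]]
has determinant 0.) So 1 is an eigenvalue of K and (I - K) is not invertible. The finite-dimensional Fredholm alternative says: either (I - K) is invertible, or ker(I - K) ≠ {0} and then range(I - K) = ker((I - K)^*)^⊥, with dim ker(I - K) = dim ker((I - K)^*). We are in the second case, so we need both kernels. Kernel of I - K: (I - K) u = u - u (v·u) = u - u = 0, so ker(I - K) = span{u} = span{(1, -1, 2)} (it is exactly 1-dimensional because rank(I - K) = 2). Kernel of the adjoint: K is real, so (I - K)^* = I - K^T = I - v u^T, and (I - v u^T) v = v - v (u·v) = 0; hence ker((I - K)^*) = span{v} = span{(10, 3, -3)}. Therefore (I - K) x = y is solvable iff <y, v> = 0, i.e. iff 10y_1 + 3y_2 - 3y_3 = 0. When this holds, K y = u (v·y) = 0, so (I - K) y = y and x = y is a particular solution; the full solution set is the line x = y + c·u = y + c·(1, -1, 2), c ∈ C.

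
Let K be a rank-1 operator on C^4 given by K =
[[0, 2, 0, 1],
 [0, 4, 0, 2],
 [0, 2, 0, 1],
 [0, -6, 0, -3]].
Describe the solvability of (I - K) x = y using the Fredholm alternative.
(I - K) is singular (det(I - K) = 0, i.e. 1 ∈ sigma(K)). (I - K) x = y is solvable iff y ⊥ ker((I - K)^*) = span{(0, 2, 0, 1)}, i.e. iff 2y_2 + y_4 = 0. When solvable, the solutions are x = y + c·(1, 2, 1, -3), c arbitrary (ker(I - K) = span{(1, 2, 1, -3)}, dimension 1).

K has rank 1, so it is an outer product K = u v^T: every row of K is a multiple of one row vector. Reading off the entries, u = (1, 2, 1, -3) and v = (0, 2, 0, 1) (row i of K equals u_i·v^T). A rank-one matrix u v^T satisfies K u = u (v·u) and kills the (3)-dimensional subspace v^⊥, so its characteristic polynomial is lambda^3 (lambda - v·u) with v·u = tr K = 1. Hence the eigenvalues of I - K are 1 (multiplicity 3) and 1 - (1) = 0, so det(I - K) = 0. (Direct check: I - K =
[[1, -2, 0, -1],
 [0, -3, 0, -2],
 [0, -2, 1, -1],
 [0, 6, 0, 4]]
has determinant 0.) So 1 is an eigenvalue of K and (I - K) is not invertible. The finite-dimensional Fredholm alternative says: either (I - K) is invertible, or ker(I - K) ≠ {0} and then range(I - K) = ker((I - K)^*)^⊥, with dim ker(I - K) = dim ker((I - K)^*). We are in the second case, so we need both kernels. Kernel of I - K: (I - K) u = u - u (v·u) = u - u = 0, so ker(I - K) = span{u} = span{(1, 2, 1, -3)} (it is exactly 1-dimensional because rank(I - K) = 3). Kernel of the adjoint: K is real, so (I - K)^* = I - K^T = I - v u^T, and (I - v u^T) v = v - v (u·v) = 0; hence ker((I - K)^*) = span{v} = span{(0, 2, 0, 1)}. Therefore (I - K) x = y is solvable iff <y, v> = 0, i.e. iff 2y_2 + y_4 = 0. When this holds, K y = u (v·y) = 0, so (I - K) y = y and x = y is a particular solution; the full solution set is the line x = y + c·u = y + c·(1, 2, 1, -3), c ∈ C.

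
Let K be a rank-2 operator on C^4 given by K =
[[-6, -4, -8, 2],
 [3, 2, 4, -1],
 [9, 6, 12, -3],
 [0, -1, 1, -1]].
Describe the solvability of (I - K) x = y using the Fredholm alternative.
(I - K) is invertible (det(I - K) = -12 ≠ 0), so for every y in C^4 the equation (I - K) x = y has a unique solution.

K has rank 2 and factors as K = U V^T = u1 v1^T + u2 v2^T with u1 = (2, -1, -3, 2), v1 = (-1, -1, -1, 0), u2 = (-2, 1, 3, 1), v2 = (2, 1, 3, -1) (multiplying out reproduces the displayed K). The nonzero eigenvalues of U V^T coincide with those of the 2 x 2 matrix G = V^T U = [[v1·u1, v1·u2], [v2·u1, v2·u2]] = [[2, -2], [-8, 5]], and by the Sylvester determinant identity det(I_4 - U V^T) = det(I_2 - V^T U) = det([[-1, 2], [8, -4]]) = (-1)(-4) - (2)(8) = -12. (Direct check: I - K =
[[7, 4, 8, -2],
 [-3, -1, -4, 1],
 [-9, -6, -11, 3],
 [0, 1, -1, 2]]
has determinant -12.) The finite-dimensional Fredholm alternative says: either (I - K) is invertible, or ker(I - K) ≠ {0} and then range(I - K) = ker((I - K)^*)^⊥, with dim ker(I - K) = dim ker((I - K)^*). Since det(I - K) ≠ 0, 1 is not an eigenvalue of K and ker(I - K) = {0}, so we are in the first case: for every y there is a unique x = (I - K)^(-1) y. (Explicitly, by the Woodbury identity, (I - U V^T)^(-1) = I + U (I_2 - G)^(-1) V^T.)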